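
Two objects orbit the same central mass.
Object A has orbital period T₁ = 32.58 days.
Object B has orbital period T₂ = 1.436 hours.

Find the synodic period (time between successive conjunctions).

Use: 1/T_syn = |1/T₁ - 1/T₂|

Convert to SI: T₁ = 32.58 days = 2.81491e+06 s; T₂ = 1.436 hours = 5169.6 s.
T_syn = |T₁ · T₂ / (T₁ − T₂)|.
T_syn = |2.81491e+06 · 5169.6 / (2.81491e+06 − 5169.6)| s ≈ 5179 s = 1.439 hours.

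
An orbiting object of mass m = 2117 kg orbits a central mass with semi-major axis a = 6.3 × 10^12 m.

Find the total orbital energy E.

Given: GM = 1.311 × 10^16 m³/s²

E = −GMm / (2a).
E = −1.311e+16 · 2117 / (2 · 6.3e+12) J ≈ -2.203e+06 J = -2.203 MJ.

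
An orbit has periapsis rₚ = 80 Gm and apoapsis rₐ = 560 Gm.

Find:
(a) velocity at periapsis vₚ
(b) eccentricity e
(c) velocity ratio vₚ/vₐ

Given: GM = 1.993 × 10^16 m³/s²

Convert to SI: rₚ = 80 Gm = 8e+10 m; rₐ = 560 Gm = 5.6e+11 m.
(a) With a = (rₚ + rₐ)/2 = 3.2e+11 m, vₚ = √(GM (2/rₚ − 1/a)) = √(1.993e+16 · (2/8e+10 − 1/3.2e+11)) m/s ≈ 660.3 m/s
(b) e = (rₐ − rₚ)/(rₐ + rₚ) = (5.6e+11 − 8e+10)/(5.6e+11 + 8e+10) ≈ 0.75
(c) Conservation of angular momentum (rₚvₚ = rₐvₐ) gives vₚ/vₐ = rₐ/rₚ = 5.6e+11/8e+10 ≈ 7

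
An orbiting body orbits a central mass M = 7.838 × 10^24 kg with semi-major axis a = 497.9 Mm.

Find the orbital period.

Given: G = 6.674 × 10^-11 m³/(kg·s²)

Convert to SI: a = 497.9 Mm = 4.979e+08 m.
GM = G · M = 6.674e-11 · 7.838e+24 = 5.23108e+14 m³/s².
Kepler's third law: T = 2π √(a³ / GM).
Substituting a = 4.979e+08 m and GM = 5.23108e+14 m³/s²:
T = 2π √((4.979e+08)³ / 5.23108e+14) s
T ≈ 3.052e+06 s = 35.33 days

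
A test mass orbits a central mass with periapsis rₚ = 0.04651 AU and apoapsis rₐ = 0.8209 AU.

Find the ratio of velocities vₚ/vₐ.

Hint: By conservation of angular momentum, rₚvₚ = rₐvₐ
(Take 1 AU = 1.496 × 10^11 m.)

Convert to SI: rₚ = 0.04651 AU = 6.9579e+09 m; rₐ = 0.8209 AU = 1.22807e+11 m.
Conservation of angular momentum gives rₚvₚ = rₐvₐ, so vₚ/vₐ = rₐ/rₚ.
vₚ/vₐ = 1.22807e+11 / 6.9579e+09 ≈ 17.65.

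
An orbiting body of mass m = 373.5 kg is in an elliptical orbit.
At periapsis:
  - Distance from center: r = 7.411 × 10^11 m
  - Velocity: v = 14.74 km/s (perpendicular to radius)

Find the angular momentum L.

Convert to SI: v = 14.74 km/s = 14740 m/s.
Since v is perpendicular to r, L = m · v · r.
L = 373.5 · 14740 · 7.411e+11 kg·m²/s ≈ 4.08e+18 kg·m²/s.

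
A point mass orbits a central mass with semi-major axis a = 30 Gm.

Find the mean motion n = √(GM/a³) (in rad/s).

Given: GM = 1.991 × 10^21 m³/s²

Convert to SI: a = 30 Gm = 3e+10 m.
n = √(GM / a³).
n = √(1.991e+21 / (3e+10)³) rad/s ≈ 8.587e-06 rad/s.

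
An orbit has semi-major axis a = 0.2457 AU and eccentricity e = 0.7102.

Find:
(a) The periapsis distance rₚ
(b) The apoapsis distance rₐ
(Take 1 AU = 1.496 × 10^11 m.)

Convert to SI: a = 0.2457 AU = 3.67567e+10 m.
(a) rₚ = a(1 − e) = 3.67567e+10 · (1 − 0.7102) = 3.67567e+10 · 0.2898 ≈ 1.065e+10 m = 0.0712 AU.
(b) rₐ = a(1 + e) = 3.67567e+10 · (1 + 0.7102) = 3.67567e+10 · 1.7102 ≈ 6.286e+10 m = 0.4202 AU.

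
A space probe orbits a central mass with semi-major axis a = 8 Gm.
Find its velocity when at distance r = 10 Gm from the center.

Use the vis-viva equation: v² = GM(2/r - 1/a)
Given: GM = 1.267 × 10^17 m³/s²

Convert to SI: a = 8 Gm = 8e+09 m; r = 10 Gm = 1e+10 m.
Vis-viva: v = √(GM · (2/r − 1/a)).
2/r − 1/a = 2/1e+10 − 1/8e+09 = 7.5e-11 m⁻¹.
v = √(1.267e+17 · 7.5e-11) m/s ≈ 3083 m/s = 3.083 km/s.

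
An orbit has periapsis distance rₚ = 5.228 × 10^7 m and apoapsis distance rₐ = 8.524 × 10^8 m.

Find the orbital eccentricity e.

e = (rₐ − rₚ) / (rₐ + rₚ).
e = (8.524e+08 − 5.228e+07) / (8.524e+08 + 5.228e+07) = 8.0012e+08 / 9.0468e+08 ≈ 0.8844.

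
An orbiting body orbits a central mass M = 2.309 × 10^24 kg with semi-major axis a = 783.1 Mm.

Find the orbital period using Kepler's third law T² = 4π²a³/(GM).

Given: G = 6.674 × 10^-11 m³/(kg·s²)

Convert to SI: a = 783.1 Mm = 7.831e+08 m.
GM = G · M = 6.674e-11 · 2.309e+24 = 1.54103e+14 m³/s².
Kepler's third law: T = 2π √(a³ / GM).
Substituting a = 7.831e+08 m and GM = 1.54103e+14 m³/s²:
T = 2π √((7.831e+08)³ / 1.54103e+14) s
T ≈ 1.109e+07 s = 128.4 days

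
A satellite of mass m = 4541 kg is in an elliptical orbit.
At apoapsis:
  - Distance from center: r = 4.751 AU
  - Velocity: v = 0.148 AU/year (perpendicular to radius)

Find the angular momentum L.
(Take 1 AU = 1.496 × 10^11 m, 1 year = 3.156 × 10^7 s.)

Convert to SI: r = 4.751 AU = 7.1075e+11 m; v = 0.148 AU/year = 701.546 m/s.
Since v is perpendicular to r, L = m · v · r.
L = 4541 · 701.546 · 7.1075e+11 kg·m²/s ≈ 2.264e+18 kg·m²/s.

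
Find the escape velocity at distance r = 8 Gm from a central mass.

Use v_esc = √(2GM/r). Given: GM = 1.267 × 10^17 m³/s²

Convert to SI: r = 8 Gm = 8e+09 m.
Escape velocity comes from setting total energy to zero: ½v² − GM/r = 0 ⇒ v_esc = √(2GM / r).
v_esc = √(2 · 1.267e+17 / 8e+09) m/s ≈ 5628 m/s = 5.628 km/s.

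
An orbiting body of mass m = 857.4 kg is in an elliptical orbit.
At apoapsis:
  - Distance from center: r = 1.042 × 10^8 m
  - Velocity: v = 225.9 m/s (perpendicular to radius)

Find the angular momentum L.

Since v is perpendicular to r, L = m · v · r.
L = 857.4 · 225.9 · 1.042e+08 kg·m²/s ≈ 2.018e+13 kg·m²/s.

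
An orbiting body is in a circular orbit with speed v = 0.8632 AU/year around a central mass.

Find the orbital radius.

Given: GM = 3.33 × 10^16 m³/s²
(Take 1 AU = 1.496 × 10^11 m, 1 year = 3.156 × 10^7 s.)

Convert to SI: v = 0.8632 AU/year = 4091.72 m/s.
For a circular orbit, v² = GM / r, so r = GM / v².
r = 3.33e+16 / (4091.72)² m ≈ 1.989e+09 m = 0.0133 AU.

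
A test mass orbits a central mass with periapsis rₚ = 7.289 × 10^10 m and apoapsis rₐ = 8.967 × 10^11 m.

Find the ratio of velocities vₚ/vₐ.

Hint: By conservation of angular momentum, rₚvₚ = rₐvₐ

Conservation of angular momentum gives rₚvₚ = rₐvₐ, so vₚ/vₐ = rₐ/rₚ.
vₚ/vₐ = 8.967e+11 / 7.289e+10 ≈ 12.3.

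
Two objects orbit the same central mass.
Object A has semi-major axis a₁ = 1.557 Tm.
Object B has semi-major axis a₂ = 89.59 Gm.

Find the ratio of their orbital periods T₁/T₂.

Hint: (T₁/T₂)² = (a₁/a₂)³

Convert to SI: a₁ = 1.557 Tm = 1.557e+12 m; a₂ = 89.59 Gm = 8.959e+10 m.
From Kepler's third law, (T₁/T₂)² = (a₁/a₂)³, so T₁/T₂ = (a₁/a₂)^(3/2).
a₁/a₂ = 1.557e+12 / 8.959e+10 = 17.3792.
T₁/T₂ = (17.3792)^(3/2) ≈ 72.45.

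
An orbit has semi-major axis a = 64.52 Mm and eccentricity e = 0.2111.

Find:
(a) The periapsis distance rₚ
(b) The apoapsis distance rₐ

Convert to SI: a = 64.52 Mm = 6.452e+07 m.
(a) rₚ = a(1 − e) = 6.452e+07 · (1 − 0.2111) = 6.452e+07 · 0.7889 ≈ 5.09e+07 m = 50.9 Mm.
(b) rₐ = a(1 + e) = 6.452e+07 · (1 + 0.2111) = 6.452e+07 · 1.2111 ≈ 7.814e+07 m = 78.14 Mm.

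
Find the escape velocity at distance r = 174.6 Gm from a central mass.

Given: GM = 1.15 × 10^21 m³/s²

Convert to SI: r = 174.6 Gm = 1.746e+11 m.
Escape velocity comes from setting total energy to zero: ½v² − GM/r = 0 ⇒ v_esc = √(2GM / r).
v_esc = √(2 · 1.15e+21 / 1.746e+11) m/s ≈ 1.148e+05 m/s = 114.8 km/s.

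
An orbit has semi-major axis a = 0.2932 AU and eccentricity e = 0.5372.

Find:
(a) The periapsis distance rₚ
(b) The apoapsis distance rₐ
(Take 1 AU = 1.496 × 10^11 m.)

Convert to SI: a = 0.2932 AU = 4.38627e+10 m.
(a) rₚ = a(1 − e) = 4.38627e+10 · (1 − 0.5372) = 4.38627e+10 · 0.4628 ≈ 2.03e+10 m = 0.1357 AU.
(b) rₐ = a(1 + e) = 4.38627e+10 · (1 + 0.5372) = 4.38627e+10 · 1.5372 ≈ 6.743e+10 m = 0.4507 AU.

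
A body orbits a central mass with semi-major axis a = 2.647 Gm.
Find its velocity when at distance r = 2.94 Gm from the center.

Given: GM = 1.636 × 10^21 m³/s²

Convert to SI: a = 2.647 Gm = 2.647e+09 m; r = 2.94 Gm = 2.94e+09 m.
Vis-viva: v = √(GM · (2/r − 1/a)).
2/r − 1/a = 2/2.94e+09 − 1/2.647e+09 = 3.02486e-10 m⁻¹.
v = √(1.636e+21 · 3.02486e-10) m/s ≈ 7.035e+05 m/s = 703.5 km/s.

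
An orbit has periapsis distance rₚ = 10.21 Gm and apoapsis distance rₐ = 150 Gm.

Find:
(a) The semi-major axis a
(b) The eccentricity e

Convert to SI: rₚ = 10.21 Gm = 1.021e+10 m; rₐ = 150 Gm = 1.5e+11 m.
(a) a = (rₚ + rₐ) / 2 = (1.021e+10 + 1.5e+11) / 2 ≈ 8.01e+10 m = 80.11 Gm.
(b) e = (rₐ − rₚ) / (rₐ + rₚ) = (1.5e+11 − 1.021e+10) / (1.5e+11 + 1.021e+10) ≈ 0.8725.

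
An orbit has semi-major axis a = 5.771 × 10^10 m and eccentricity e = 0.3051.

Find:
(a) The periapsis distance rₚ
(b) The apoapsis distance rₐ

(a) rₚ = a(1 − e) = 5.771e+10 · (1 − 0.3051) = 5.771e+10 · 0.6949 ≈ 4.01e+10 m = 4.01 × 10^10 m.
(b) rₐ = a(1 + e) = 5.771e+10 · (1 + 0.3051) = 5.771e+10 · 1.3051 ≈ 7.532e+10 m = 7.532 × 10^10 m.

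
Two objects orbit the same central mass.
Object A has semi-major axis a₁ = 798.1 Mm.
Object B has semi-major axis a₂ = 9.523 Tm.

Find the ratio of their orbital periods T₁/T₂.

Convert to SI: a₁ = 798.1 Mm = 7.981e+08 m; a₂ = 9.523 Tm = 9.523e+12 m.
From Kepler's third law, (T₁/T₂)² = (a₁/a₂)³, so T₁/T₂ = (a₁/a₂)^(3/2).
a₁/a₂ = 7.981e+08 / 9.523e+12 = 8.38076e-05.
T₁/T₂ = (8.38076e-05)^(3/2) ≈ 7.672e-07.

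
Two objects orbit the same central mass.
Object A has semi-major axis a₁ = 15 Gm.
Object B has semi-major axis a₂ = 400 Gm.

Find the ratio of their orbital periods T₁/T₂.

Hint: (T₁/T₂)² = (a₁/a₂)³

Convert to SI: a₁ = 15 Gm = 1.5e+10 m; a₂ = 400 Gm = 4e+11 m.
From Kepler's third law, (T₁/T₂)² = (a₁/a₂)³, so T₁/T₂ = (a₁/a₂)^(3/2).
a₁/a₂ = 1.5e+10 / 4e+11 = 0.0375.
T₁/T₂ = (0.0375)^(3/2) ≈ 0.007262.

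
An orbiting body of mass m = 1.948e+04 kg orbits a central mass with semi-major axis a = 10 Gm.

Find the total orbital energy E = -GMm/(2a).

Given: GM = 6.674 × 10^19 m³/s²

Convert to SI: a = 10 Gm = 1e+10 m.
E = −GMm / (2a).
E = −6.674e+19 · 1.948e+04 / (2 · 1e+10) J ≈ -6.5e+13 J = -65 TJ.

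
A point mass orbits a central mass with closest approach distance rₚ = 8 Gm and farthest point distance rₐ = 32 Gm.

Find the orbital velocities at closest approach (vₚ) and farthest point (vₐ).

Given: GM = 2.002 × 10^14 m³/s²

Convert to SI: rₚ = 8 Gm = 8e+09 m; rₐ = 32 Gm = 3.2e+10 m.
Use the vis-viva equation v² = GM(2/r − 1/a) with a = (rₚ + rₐ)/2 = (8e+09 + 3.2e+10)/2 = 2e+10 m.
vₚ = √(GM · (2/rₚ − 1/a)) = √(2.002e+14 · (2/8e+09 − 1/2e+10)) m/s ≈ 200.1 m/s = 200.1 m/s.
vₐ = √(GM · (2/rₐ − 1/a)) = √(2.002e+14 · (2/3.2e+10 − 1/2e+10)) m/s ≈ 50.02 m/s = 50.02 m/s.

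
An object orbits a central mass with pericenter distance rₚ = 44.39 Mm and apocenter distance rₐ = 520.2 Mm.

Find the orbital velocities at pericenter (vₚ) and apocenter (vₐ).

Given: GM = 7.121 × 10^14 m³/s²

Convert to SI: rₚ = 44.39 Mm = 4.439e+07 m; rₐ = 520.2 Mm = 5.202e+08 m.
Use the vis-viva equation v² = GM(2/r − 1/a) with a = (rₚ + rₐ)/2 = (4.439e+07 + 5.202e+08)/2 = 2.82295e+08 m.
vₚ = √(GM · (2/rₚ − 1/a)) = √(7.121e+14 · (2/4.439e+07 − 1/2.82295e+08)) m/s ≈ 5437 m/s = 5.437 km/s.
vₐ = √(GM · (2/rₐ − 1/a)) = √(7.121e+14 · (2/5.202e+08 − 1/2.82295e+08)) m/s ≈ 464 m/s = 464 m/s.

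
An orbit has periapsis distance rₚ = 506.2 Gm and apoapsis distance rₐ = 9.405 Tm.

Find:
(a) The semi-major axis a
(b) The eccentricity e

Convert to SI: rₚ = 506.2 Gm = 5.062e+11 m; rₐ = 9.405 Tm = 9.405e+12 m.
(a) a = (rₚ + rₐ) / 2 = (5.062e+11 + 9.405e+12) / 2 ≈ 4.956e+12 m = 4.956 Tm.
(b) e = (rₐ − rₚ) / (rₐ + rₚ) = (9.405e+12 − 5.062e+11) / (9.405e+12 + 5.062e+11) ≈ 0.8979.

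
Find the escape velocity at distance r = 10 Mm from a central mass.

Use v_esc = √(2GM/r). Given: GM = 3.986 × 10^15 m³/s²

Convert to SI: r = 10 Mm = 1e+07 m.
Escape velocity comes from setting total energy to zero: ½v² − GM/r = 0 ⇒ v_esc = √(2GM / r).
v_esc = √(2 · 3.986e+15 / 1e+07) m/s ≈ 2.823e+04 m/s = 28.23 km/s.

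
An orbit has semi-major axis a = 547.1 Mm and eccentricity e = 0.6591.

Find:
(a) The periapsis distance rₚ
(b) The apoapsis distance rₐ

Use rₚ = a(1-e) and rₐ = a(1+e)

Convert to SI: a = 547.1 Mm = 5.471e+08 m.
(a) rₚ = a(1 − e) = 5.471e+08 · (1 − 0.6591) = 5.471e+08 · 0.3409 ≈ 1.865e+08 m = 186.5 Mm.
(b) rₐ = a(1 + e) = 5.471e+08 · (1 + 0.6591) = 5.471e+08 · 1.6591 ≈ 9.077e+08 m = 907.7 Mm.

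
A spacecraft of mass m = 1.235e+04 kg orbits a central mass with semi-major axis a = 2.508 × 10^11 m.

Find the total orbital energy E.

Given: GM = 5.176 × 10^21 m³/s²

E = −GMm / (2a).
E = −5.176e+21 · 1.235e+04 / (2 · 2.508e+11) J ≈ -1.274e+14 J = -127.4 TJ.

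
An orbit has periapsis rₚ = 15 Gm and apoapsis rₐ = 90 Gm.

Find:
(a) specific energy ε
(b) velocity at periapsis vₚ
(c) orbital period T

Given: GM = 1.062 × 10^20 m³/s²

Convert to SI: rₚ = 15 Gm = 1.5e+10 m; rₐ = 90 Gm = 9e+10 m.
(a) With a = (rₚ + rₐ)/2 = 5.25e+10 m, ε = −GM/(2a) = −1.062e+20/(2 · 5.25e+10) J/kg ≈ -1.011e+09 J/kg
(b) With a = (rₚ + rₐ)/2 = 5.25e+10 m, vₚ = √(GM (2/rₚ − 1/a)) = √(1.062e+20 · (2/1.5e+10 − 1/5.25e+10)) m/s ≈ 1.102e+05 m/s
(c) With a = (rₚ + rₐ)/2 = 5.25e+10 m, T = 2π √(a³/GM) = 2π √((5.25e+10)³/1.062e+20) s ≈ 7.334e+06 s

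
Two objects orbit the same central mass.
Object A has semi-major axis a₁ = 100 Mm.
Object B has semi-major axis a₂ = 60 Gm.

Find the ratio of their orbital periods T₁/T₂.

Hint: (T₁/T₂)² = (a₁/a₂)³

Convert to SI: a₁ = 100 Mm = 1e+08 m; a₂ = 60 Gm = 6e+10 m.
From Kepler's third law, (T₁/T₂)² = (a₁/a₂)³, so T₁/T₂ = (a₁/a₂)^(3/2).
a₁/a₂ = 1e+08 / 6e+10 = 0.00166667.
T₁/T₂ = (0.00166667)^(3/2) ≈ 6.804e-05.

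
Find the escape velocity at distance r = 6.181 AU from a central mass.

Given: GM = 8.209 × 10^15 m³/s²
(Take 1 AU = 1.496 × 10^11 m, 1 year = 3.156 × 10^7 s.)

Convert to SI: r = 6.181 AU = 9.24678e+11 m.
Escape velocity comes from setting total energy to zero: ½v² − GM/r = 0 ⇒ v_esc = √(2GM / r).
v_esc = √(2 · 8.209e+15 / 9.24678e+11) m/s ≈ 133.2 m/s = 0.02811 AU/year.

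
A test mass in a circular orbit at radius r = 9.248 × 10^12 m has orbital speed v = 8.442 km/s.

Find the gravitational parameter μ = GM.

Convert to SI: v = 8.442 km/s = 8442 m/s.
For a circular orbit v² = GM/r, so GM = v² · r.
GM = (8442)² · 9.248e+12 m³/s² ≈ 6.591e+20 m³/s² = 6.591 × 10^20 m³/s².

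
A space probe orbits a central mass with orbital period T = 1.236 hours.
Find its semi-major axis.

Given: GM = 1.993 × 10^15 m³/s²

Convert to SI: T = 1.236 hours = 4449.6 s.
Invert Kepler's third law: a = (GM · T² / (4π²))^(1/3).
Substituting T = 4449.6 s and GM = 1.993e+15 m³/s²:
a = (1.993e+15 · (4449.6)² / (4π²))^(1/3) m
a ≈ 9.998e+06 m = 9.998 Mm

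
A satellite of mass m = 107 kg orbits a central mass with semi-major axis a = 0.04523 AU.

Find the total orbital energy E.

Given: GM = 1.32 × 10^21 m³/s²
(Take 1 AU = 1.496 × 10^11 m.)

Convert to SI: a = 0.04523 AU = 6.76641e+09 m.
E = −GMm / (2a).
E = −1.32e+21 · 107 / (2 · 6.76641e+09) J ≈ -1.044e+13 J = -10.44 TJ.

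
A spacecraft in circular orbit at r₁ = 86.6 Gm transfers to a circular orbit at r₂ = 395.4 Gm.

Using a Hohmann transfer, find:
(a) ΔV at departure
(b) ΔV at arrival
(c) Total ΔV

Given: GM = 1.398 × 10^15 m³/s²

Convert to SI: r₁ = 86.6 Gm = 8.66e+10 m; r₂ = 395.4 Gm = 3.954e+11 m.
Transfer semi-major axis: a_t = (r₁ + r₂)/2 = (8.66e+10 + 3.954e+11)/2 = 2.41e+11 m.
Circular speeds: v₁ = √(GM/r₁) = 127.056 m/s, v₂ = √(GM/r₂) = 59.4614 m/s.
Transfer speeds (vis-viva v² = GM(2/r − 1/a_t)): v₁ᵗ = 162.744 m/s, v₂ᵗ = 35.6439 m/s.
(a) ΔV₁ = |v₁ᵗ − v₁| ≈ 35.69 m/s = 35.69 m/s.
(b) ΔV₂ = |v₂ − v₂ᵗ| ≈ 23.82 m/s = 23.82 m/s.
(c) ΔV_total = ΔV₁ + ΔV₂ ≈ 59.51 m/s = 59.51 m/s.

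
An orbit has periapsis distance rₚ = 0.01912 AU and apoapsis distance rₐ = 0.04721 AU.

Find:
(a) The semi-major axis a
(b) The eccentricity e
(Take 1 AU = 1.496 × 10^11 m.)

Convert to SI: rₚ = 0.01912 AU = 2.86035e+09 m; rₐ = 0.04721 AU = 7.06262e+09 m.
(a) a = (rₚ + rₐ) / 2 = (2.86035e+09 + 7.06262e+09) / 2 ≈ 4.961e+09 m = 0.03317 AU.
(b) e = (rₐ − rₚ) / (rₐ + rₚ) = (7.06262e+09 − 2.86035e+09) / (7.06262e+09 + 2.86035e+09) ≈ 0.4235.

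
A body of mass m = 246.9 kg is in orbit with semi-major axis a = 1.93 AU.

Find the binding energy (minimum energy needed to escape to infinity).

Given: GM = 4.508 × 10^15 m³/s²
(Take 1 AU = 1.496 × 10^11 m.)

Convert to SI: a = 1.93 AU = 2.88728e+11 m.
Total orbital energy is E = −GMm/(2a); binding energy is E_bind = −E = GMm/(2a).
E_bind = 4.508e+15 · 246.9 / (2 · 2.88728e+11) J ≈ 1.927e+06 J = 1.927 MJ.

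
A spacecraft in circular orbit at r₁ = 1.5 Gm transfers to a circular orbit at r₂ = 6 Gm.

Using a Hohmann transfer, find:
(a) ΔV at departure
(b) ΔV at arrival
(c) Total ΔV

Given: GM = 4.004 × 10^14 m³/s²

Convert to SI: r₁ = 1.5 Gm = 1.5e+09 m; r₂ = 6 Gm = 6e+09 m.
Transfer semi-major axis: a_t = (r₁ + r₂)/2 = (1.5e+09 + 6e+09)/2 = 3.75e+09 m.
Circular speeds: v₁ = √(GM/r₁) = 516.656 m/s, v₂ = √(GM/r₂) = 258.328 m/s.
Transfer speeds (vis-viva v² = GM(2/r − 1/a_t)): v₁ᵗ = 653.524 m/s, v₂ᵗ = 163.381 m/s.
(a) ΔV₁ = |v₁ᵗ − v₁| ≈ 136.9 m/s = 136.9 m/s.
(b) ΔV₂ = |v₂ − v₂ᵗ| ≈ 94.95 m/s = 94.95 m/s.
(c) ΔV_total = ΔV₁ + ΔV₂ ≈ 231.8 m/s = 231.8 m/s.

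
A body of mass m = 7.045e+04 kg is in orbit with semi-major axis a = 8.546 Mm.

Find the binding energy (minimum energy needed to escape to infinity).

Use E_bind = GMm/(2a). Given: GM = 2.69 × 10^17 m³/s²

Convert to SI: a = 8.546 Mm = 8.546e+06 m.
Total orbital energy is E = −GMm/(2a); binding energy is E_bind = −E = GMm/(2a).
E_bind = 2.69e+17 · 7.045e+04 / (2 · 8.546e+06) J ≈ 1.109e+15 J = 1.109 PJ.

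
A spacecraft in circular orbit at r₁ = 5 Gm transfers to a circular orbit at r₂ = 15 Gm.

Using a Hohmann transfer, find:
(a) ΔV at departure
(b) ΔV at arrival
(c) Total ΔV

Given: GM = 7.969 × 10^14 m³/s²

Convert to SI: r₁ = 5 Gm = 5e+09 m; r₂ = 15 Gm = 1.5e+10 m.
Transfer semi-major axis: a_t = (r₁ + r₂)/2 = (5e+09 + 1.5e+10)/2 = 1e+10 m.
Circular speeds: v₁ = √(GM/r₁) = 399.224 m/s, v₂ = √(GM/r₂) = 230.492 m/s.
Transfer speeds (vis-viva v² = GM(2/r − 1/a_t)): v₁ᵗ = 488.948 m/s, v₂ᵗ = 162.983 m/s.
(a) ΔV₁ = |v₁ᵗ − v₁| ≈ 89.72 m/s = 89.72 m/s.
(b) ΔV₂ = |v₂ − v₂ᵗ| ≈ 67.51 m/s = 67.51 m/s.
(c) ΔV_total = ΔV₁ + ΔV₂ ≈ 157.2 m/s = 157.2 m/s.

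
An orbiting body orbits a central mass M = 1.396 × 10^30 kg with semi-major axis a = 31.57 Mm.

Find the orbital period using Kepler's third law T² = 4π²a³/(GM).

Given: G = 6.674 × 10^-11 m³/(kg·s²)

Convert to SI: a = 31.57 Mm = 3.157e+07 m.
GM = G · M = 6.674e-11 · 1.396e+30 = 9.3169e+19 m³/s².
Kepler's third law: T = 2π √(a³ / GM).
Substituting a = 3.157e+07 m and GM = 9.3169e+19 m³/s²:
T = 2π √((3.157e+07)³ / 9.3169e+19) s
T ≈ 115.5 s = 1.924 minutes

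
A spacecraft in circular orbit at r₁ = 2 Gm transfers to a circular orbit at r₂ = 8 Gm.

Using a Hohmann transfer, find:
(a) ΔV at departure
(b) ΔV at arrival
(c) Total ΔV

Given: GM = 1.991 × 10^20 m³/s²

Convert to SI: r₁ = 2 Gm = 2e+09 m; r₂ = 8 Gm = 8e+09 m.
Transfer semi-major axis: a_t = (r₁ + r₂)/2 = (2e+09 + 8e+09)/2 = 5e+09 m.
Circular speeds: v₁ = √(GM/r₁) = 315515 m/s, v₂ = √(GM/r₂) = 157758 m/s.
Transfer speeds (vis-viva v² = GM(2/r − 1/a_t)): v₁ᵗ = 399099 m/s, v₂ᵗ = 99774.7 m/s.
(a) ΔV₁ = |v₁ᵗ − v₁| ≈ 8.358e+04 m/s = 83.58 km/s.
(b) ΔV₂ = |v₂ − v₂ᵗ| ≈ 5.798e+04 m/s = 57.98 km/s.
(c) ΔV_total = ΔV₁ + ΔV₂ ≈ 1.416e+05 m/s = 141.6 km/s.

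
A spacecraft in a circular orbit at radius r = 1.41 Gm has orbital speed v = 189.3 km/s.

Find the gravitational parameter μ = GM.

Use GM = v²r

Convert to SI: r = 1.41 Gm = 1.41e+09 m; v = 189.3 km/s = 189300 m/s.
For a circular orbit v² = GM/r, so GM = v² · r.
GM = (189300)² · 1.41e+09 m³/s² ≈ 5.053e+19 m³/s² = 5.053 × 10^19 m³/s².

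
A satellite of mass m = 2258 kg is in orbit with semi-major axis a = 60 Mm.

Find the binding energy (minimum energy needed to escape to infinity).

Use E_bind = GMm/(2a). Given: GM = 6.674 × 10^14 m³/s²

Convert to SI: a = 60 Mm = 6e+07 m.
Total orbital energy is E = −GMm/(2a); binding energy is E_bind = −E = GMm/(2a).
E_bind = 6.674e+14 · 2258 / (2 · 6e+07) J ≈ 1.256e+10 J = 12.56 GJ.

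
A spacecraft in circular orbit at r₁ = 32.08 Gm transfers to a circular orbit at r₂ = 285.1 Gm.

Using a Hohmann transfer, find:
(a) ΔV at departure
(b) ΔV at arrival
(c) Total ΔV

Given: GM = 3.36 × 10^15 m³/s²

Convert to SI: r₁ = 32.08 Gm = 3.208e+10 m; r₂ = 285.1 Gm = 2.851e+11 m.
Transfer semi-major axis: a_t = (r₁ + r₂)/2 = (3.208e+10 + 2.851e+11)/2 = 1.5859e+11 m.
Circular speeds: v₁ = √(GM/r₁) = 323.633 m/s, v₂ = √(GM/r₂) = 108.56 m/s.
Transfer speeds (vis-viva v² = GM(2/r − 1/a_t)): v₁ᵗ = 433.923 m/s, v₂ᵗ = 48.8259 m/s.
(a) ΔV₁ = |v₁ᵗ − v₁| ≈ 110.3 m/s = 110.3 m/s.
(b) ΔV₂ = |v₂ − v₂ᵗ| ≈ 59.73 m/s = 59.73 m/s.
(c) ΔV_total = ΔV₁ + ΔV₂ ≈ 170 m/s = 170 m/s.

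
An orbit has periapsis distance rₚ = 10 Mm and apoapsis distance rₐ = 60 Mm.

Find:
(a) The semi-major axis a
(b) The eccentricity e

Convert to SI: rₚ = 10 Mm = 1e+07 m; rₐ = 60 Mm = 6e+07 m.
(a) a = (rₚ + rₐ) / 2 = (1e+07 + 6e+07) / 2 ≈ 3.5e+07 m = 35 Mm.
(b) e = (rₐ − rₚ) / (rₐ + rₚ) = (6e+07 − 1e+07) / (6e+07 + 1e+07) ≈ 0.7143.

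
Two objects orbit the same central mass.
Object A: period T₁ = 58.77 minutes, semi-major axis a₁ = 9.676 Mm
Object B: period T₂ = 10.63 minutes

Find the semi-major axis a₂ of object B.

Convert to SI: T₁ = 58.77 minutes = 3526.2 s; a₁ = 9.676 Mm = 9.676e+06 m; T₂ = 10.63 minutes = 637.8 s.
Kepler's third law: (T₁/T₂)² = (a₁/a₂)³ ⇒ a₂ = a₁ · (T₂/T₁)^(2/3).
T₂/T₁ = 637.8 / 3526.2 = 0.180875.
a₂ = 9.676e+06 · (0.180875)^(2/3) m ≈ 3.095e+06 m = 3.095 Mm.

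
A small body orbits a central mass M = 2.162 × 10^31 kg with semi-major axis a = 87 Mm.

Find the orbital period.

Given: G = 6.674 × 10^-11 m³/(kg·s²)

Convert to SI: a = 87 Mm = 8.7e+07 m.
GM = G · M = 6.674e-11 · 2.162e+31 = 1.44292e+21 m³/s².
Kepler's third law: T = 2π √(a³ / GM).
Substituting a = 8.7e+07 m and GM = 1.44292e+21 m³/s²:
T = 2π √((8.7e+07)³ / 1.44292e+21) s
T ≈ 134.2 s = 2.237 minutes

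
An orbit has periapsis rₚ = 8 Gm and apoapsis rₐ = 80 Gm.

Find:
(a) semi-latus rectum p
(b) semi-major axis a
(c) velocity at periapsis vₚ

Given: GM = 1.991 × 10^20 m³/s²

Convert to SI: rₚ = 8 Gm = 8e+09 m; rₐ = 80 Gm = 8e+10 m.
(a) From a = (rₚ + rₐ)/2 = 4.4e+10 m and e = (rₐ − rₚ)/(rₐ + rₚ) = 0.818182, p = a(1 − e²) = 4.4e+10 · (1 − (0.818182)²) ≈ 1.455e+10 m
(b) a = (rₚ + rₐ)/2 = (8e+09 + 8e+10)/2 ≈ 4.4e+10 m
(c) With a = (rₚ + rₐ)/2 = 4.4e+10 m, vₚ = √(GM (2/rₚ − 1/a)) = √(1.991e+20 · (2/8e+09 − 1/4.4e+10)) m/s ≈ 2.127e+05 m/s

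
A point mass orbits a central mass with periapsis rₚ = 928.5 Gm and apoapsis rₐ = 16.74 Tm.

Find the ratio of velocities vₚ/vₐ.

Convert to SI: rₚ = 928.5 Gm = 9.285e+11 m; rₐ = 16.74 Tm = 1.674e+13 m.
Conservation of angular momentum gives rₚvₚ = rₐvₐ, so vₚ/vₐ = rₐ/rₚ.
vₚ/vₐ = 1.674e+13 / 9.285e+11 ≈ 18.03.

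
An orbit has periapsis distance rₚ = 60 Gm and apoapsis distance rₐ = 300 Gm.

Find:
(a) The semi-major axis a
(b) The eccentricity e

Convert to SI: rₚ = 60 Gm = 6e+10 m; rₐ = 300 Gm = 3e+11 m.
(a) a = (rₚ + rₐ) / 2 = (6e+10 + 3e+11) / 2 ≈ 1.8e+11 m = 180 Gm.
(b) e = (rₐ − rₚ) / (rₐ + rₚ) = (3e+11 − 6e+10) / (3e+11 + 6e+10) ≈ 0.6667.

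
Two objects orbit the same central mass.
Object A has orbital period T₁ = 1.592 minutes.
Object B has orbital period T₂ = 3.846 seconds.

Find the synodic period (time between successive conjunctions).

Convert to SI: T₁ = 1.592 minutes = 95.52 s.
T_syn = |T₁ · T₂ / (T₁ − T₂)|.
T_syn = |95.52 · 3.846 / (95.52 − 3.846)| s ≈ 4.007 s = 4.007 seconds.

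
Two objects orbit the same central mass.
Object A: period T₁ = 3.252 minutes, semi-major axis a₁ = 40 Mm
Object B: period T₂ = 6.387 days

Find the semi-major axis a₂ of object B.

Convert to SI: T₁ = 3.252 minutes = 195.12 s; a₁ = 40 Mm = 4e+07 m; T₂ = 6.387 days = 551837 s.
Kepler's third law: (T₁/T₂)² = (a₁/a₂)³ ⇒ a₂ = a₁ · (T₂/T₁)^(2/3).
T₂/T₁ = 551837 / 195.12 = 2828.19.
a₂ = 4e+07 · (2828.19)^(2/3) m ≈ 8e+09 m = 8 Gm.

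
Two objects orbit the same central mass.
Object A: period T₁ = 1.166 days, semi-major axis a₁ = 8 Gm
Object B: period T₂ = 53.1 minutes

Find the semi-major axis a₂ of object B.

Convert to SI: T₁ = 1.166 days = 100742 s; a₁ = 8 Gm = 8e+09 m; T₂ = 53.1 minutes = 3186 s.
Kepler's third law: (T₁/T₂)² = (a₁/a₂)³ ⇒ a₂ = a₁ · (T₂/T₁)^(2/3).
T₂/T₁ = 3186 / 100742 = 0.0316252.
a₂ = 8e+09 · (0.0316252)^(2/3) m ≈ 8e+08 m = 800 Mm.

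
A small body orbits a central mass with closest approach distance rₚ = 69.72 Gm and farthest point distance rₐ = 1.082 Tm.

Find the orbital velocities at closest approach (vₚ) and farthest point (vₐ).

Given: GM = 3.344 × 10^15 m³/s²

Convert to SI: rₚ = 69.72 Gm = 6.972e+10 m; rₐ = 1.082 Tm = 1.082e+12 m.
Use the vis-viva equation v² = GM(2/r − 1/a) with a = (rₚ + rₐ)/2 = (6.972e+10 + 1.082e+12)/2 = 5.7586e+11 m.
vₚ = √(GM · (2/rₚ − 1/a)) = √(3.344e+15 · (2/6.972e+10 − 1/5.7586e+11)) m/s ≈ 300.2 m/s = 300.2 m/s.
vₐ = √(GM · (2/rₐ − 1/a)) = √(3.344e+15 · (2/1.082e+12 − 1/5.7586e+11)) m/s ≈ 19.34 m/s = 19.34 m/s.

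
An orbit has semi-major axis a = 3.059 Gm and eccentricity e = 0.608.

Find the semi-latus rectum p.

Convert to SI: a = 3.059 Gm = 3.059e+09 m.
p = a (1 − e²).
p = 3.059e+09 · (1 − (0.608)²) = 3.059e+09 · 0.630336 ≈ 1.928e+09 m = 1.928 Gm.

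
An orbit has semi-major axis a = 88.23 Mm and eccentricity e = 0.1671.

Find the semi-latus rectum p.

Convert to SI: a = 88.23 Mm = 8.823e+07 m.
p = a (1 − e²).
p = 8.823e+07 · (1 − (0.1671)²) = 8.823e+07 · 0.972078 ≈ 8.577e+07 m = 85.77 Mm.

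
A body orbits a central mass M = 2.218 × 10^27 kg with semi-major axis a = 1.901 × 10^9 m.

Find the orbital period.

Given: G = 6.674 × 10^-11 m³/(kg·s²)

GM = G · M = 6.674e-11 · 2.218e+27 = 1.48029e+17 m³/s².
Kepler's third law: T = 2π √(a³ / GM).
Substituting a = 1.901e+09 m and GM = 1.48029e+17 m³/s²:
T = 2π √((1.901e+09)³ / 1.48029e+17) s
T ≈ 1.354e+06 s = 15.67 days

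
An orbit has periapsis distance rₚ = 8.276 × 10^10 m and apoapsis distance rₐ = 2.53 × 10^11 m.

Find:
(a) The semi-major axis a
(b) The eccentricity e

(a) a = (rₚ + rₐ) / 2 = (8.276e+10 + 2.53e+11) / 2 ≈ 1.679e+11 m = 1.679 × 10^11 m.
(b) e = (rₐ − rₚ) / (rₐ + rₚ) = (2.53e+11 − 8.276e+10) / (2.53e+11 + 8.276e+10) ≈ 0.507.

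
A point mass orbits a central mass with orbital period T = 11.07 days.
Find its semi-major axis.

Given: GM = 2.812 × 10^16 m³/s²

Convert to SI: T = 11.07 days = 956448 s.
Invert Kepler's third law: a = (GM · T² / (4π²))^(1/3).
Substituting T = 956448 s and GM = 2.812e+16 m³/s²:
a = (2.812e+16 · (956448)² / (4π²))^(1/3) m
a ≈ 8.669e+08 m = 866.9 Mm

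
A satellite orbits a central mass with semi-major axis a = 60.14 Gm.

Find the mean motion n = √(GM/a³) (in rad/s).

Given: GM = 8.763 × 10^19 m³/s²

Convert to SI: a = 60.14 Gm = 6.014e+10 m.
n = √(GM / a³).
n = √(8.763e+19 / (6.014e+10)³) rad/s ≈ 6.347e-07 rad/s.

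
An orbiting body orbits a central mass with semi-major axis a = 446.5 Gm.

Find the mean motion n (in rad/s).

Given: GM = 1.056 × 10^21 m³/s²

Convert to SI: a = 446.5 Gm = 4.465e+11 m.
n = √(GM / a³).
n = √(1.056e+21 / (4.465e+11)³) rad/s ≈ 1.089e-07 rad/s.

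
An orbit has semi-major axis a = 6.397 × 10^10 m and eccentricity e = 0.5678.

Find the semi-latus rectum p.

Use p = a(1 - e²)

p = a (1 − e²).
p = 6.397e+10 · (1 − (0.5678)²) = 6.397e+10 · 0.677603 ≈ 4.335e+10 m = 4.335 × 10^10 m.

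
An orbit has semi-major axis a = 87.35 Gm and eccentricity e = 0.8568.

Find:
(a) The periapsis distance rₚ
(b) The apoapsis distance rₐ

Convert to SI: a = 87.35 Gm = 8.735e+10 m.
(a) rₚ = a(1 − e) = 8.735e+10 · (1 − 0.8568) = 8.735e+10 · 0.1432 ≈ 1.251e+10 m = 12.51 Gm.
(b) rₐ = a(1 + e) = 8.735e+10 · (1 + 0.8568) = 8.735e+10 · 1.8568 ≈ 1.622e+11 m = 162.2 Gm.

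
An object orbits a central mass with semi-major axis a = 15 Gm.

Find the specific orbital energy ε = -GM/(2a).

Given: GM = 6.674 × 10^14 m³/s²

Convert to SI: a = 15 Gm = 1.5e+10 m.
ε = −GM / (2a).
ε = −6.674e+14 / (2 · 1.5e+10) J/kg ≈ -2.225e+04 J/kg = -22.25 kJ/kg.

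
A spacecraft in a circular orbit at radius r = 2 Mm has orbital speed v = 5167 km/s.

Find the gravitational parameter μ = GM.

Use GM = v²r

Convert to SI: r = 2 Mm = 2e+06 m; v = 5167 km/s = 5.167e+06 m/s.
For a circular orbit v² = GM/r, so GM = v² · r.
GM = (5.167e+06)² · 2e+06 m³/s² ≈ 5.34e+19 m³/s² = 5.34 × 10^19 m³/s².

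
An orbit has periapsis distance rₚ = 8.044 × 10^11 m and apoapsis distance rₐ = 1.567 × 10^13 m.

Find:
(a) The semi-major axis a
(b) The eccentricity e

(a) a = (rₚ + rₐ) / 2 = (8.044e+11 + 1.567e+13) / 2 ≈ 8.237e+12 m = 8.237 × 10^12 m.
(b) e = (rₐ − rₚ) / (rₐ + rₚ) = (1.567e+13 − 8.044e+11) / (1.567e+13 + 8.044e+11) ≈ 0.9023.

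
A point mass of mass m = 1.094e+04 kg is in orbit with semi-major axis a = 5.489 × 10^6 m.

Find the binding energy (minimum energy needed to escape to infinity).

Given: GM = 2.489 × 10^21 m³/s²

Total orbital energy is E = −GMm/(2a); binding energy is E_bind = −E = GMm/(2a).
E_bind = 2.489e+21 · 1.094e+04 / (2 · 5.489e+06) J ≈ 2.48e+18 J = 2.48 EJ.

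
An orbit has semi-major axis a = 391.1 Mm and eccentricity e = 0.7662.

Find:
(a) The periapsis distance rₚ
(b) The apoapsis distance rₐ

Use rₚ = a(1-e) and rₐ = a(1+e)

Convert to SI: a = 391.1 Mm = 3.911e+08 m.
(a) rₚ = a(1 − e) = 3.911e+08 · (1 − 0.7662) = 3.911e+08 · 0.2338 ≈ 9.144e+07 m = 91.44 Mm.
(b) rₐ = a(1 + e) = 3.911e+08 · (1 + 0.7662) = 3.911e+08 · 1.7662 ≈ 6.908e+08 m = 690.8 Mm.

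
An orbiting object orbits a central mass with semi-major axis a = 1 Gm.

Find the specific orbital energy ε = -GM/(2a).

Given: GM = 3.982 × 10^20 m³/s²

Convert to SI: a = 1 Gm = 1e+09 m.
ε = −GM / (2a).
ε = −3.982e+20 / (2 · 1e+09) J/kg ≈ -1.991e+11 J/kg = -199.1 GJ/kg.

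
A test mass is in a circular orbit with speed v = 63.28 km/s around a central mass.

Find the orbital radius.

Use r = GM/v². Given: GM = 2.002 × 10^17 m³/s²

Convert to SI: v = 63.28 km/s = 63280 m/s.
For a circular orbit, v² = GM / r, so r = GM / v².
r = 2.002e+17 / (63280)² m ≈ 5e+07 m = 50 Mm.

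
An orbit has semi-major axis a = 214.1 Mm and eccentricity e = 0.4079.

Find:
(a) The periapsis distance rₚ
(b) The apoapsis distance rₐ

Convert to SI: a = 214.1 Mm = 2.141e+08 m.
(a) rₚ = a(1 − e) = 2.141e+08 · (1 − 0.4079) = 2.141e+08 · 0.5921 ≈ 1.268e+08 m = 126.8 Mm.
(b) rₐ = a(1 + e) = 2.141e+08 · (1 + 0.4079) = 2.141e+08 · 1.4079 ≈ 3.014e+08 m = 301.4 Mm.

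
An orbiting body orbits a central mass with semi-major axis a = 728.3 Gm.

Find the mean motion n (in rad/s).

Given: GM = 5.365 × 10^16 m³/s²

Convert to SI: a = 728.3 Gm = 7.283e+11 m.
n = √(GM / a³).
n = √(5.365e+16 / (7.283e+11)³) rad/s ≈ 3.727e-10 rad/s.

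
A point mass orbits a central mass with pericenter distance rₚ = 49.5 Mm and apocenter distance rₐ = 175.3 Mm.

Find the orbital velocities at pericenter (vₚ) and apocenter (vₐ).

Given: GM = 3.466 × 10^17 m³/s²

Convert to SI: rₚ = 49.5 Mm = 4.95e+07 m; rₐ = 175.3 Mm = 1.753e+08 m.
Use the vis-viva equation v² = GM(2/r − 1/a) with a = (rₚ + rₐ)/2 = (4.95e+07 + 1.753e+08)/2 = 1.124e+08 m.
vₚ = √(GM · (2/rₚ − 1/a)) = √(3.466e+17 · (2/4.95e+07 − 1/1.124e+08)) m/s ≈ 1.045e+05 m/s = 104.5 km/s.
vₐ = √(GM · (2/rₐ − 1/a)) = √(3.466e+17 · (2/1.753e+08 − 1/1.124e+08)) m/s ≈ 2.951e+04 m/s = 29.51 km/s.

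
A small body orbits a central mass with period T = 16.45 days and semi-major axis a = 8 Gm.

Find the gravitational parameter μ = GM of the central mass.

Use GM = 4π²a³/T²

Convert to SI: T = 16.45 days = 1.42128e+06 s; a = 8 Gm = 8e+09 m.
GM = 4π² · a³ / T².
GM = 4π² · (8e+09)³ / (1.42128e+06)² m³/s² ≈ 1.001e+19 m³/s² = 1.001 × 10^19 m³/s².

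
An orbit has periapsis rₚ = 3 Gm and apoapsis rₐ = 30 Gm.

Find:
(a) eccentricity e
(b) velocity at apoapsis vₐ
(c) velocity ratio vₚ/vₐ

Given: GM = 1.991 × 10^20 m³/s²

Convert to SI: rₚ = 3 Gm = 3e+09 m; rₐ = 30 Gm = 3e+10 m.
(a) e = (rₐ − rₚ)/(rₐ + rₚ) = (3e+10 − 3e+09)/(3e+10 + 3e+09) ≈ 0.8182
(b) With a = (rₚ + rₐ)/2 = 1.65e+10 m, vₐ = √(GM (2/rₐ − 1/a)) = √(1.991e+20 · (2/3e+10 − 1/1.65e+10)) m/s ≈ 3.474e+04 m/s
(c) Conservation of angular momentum (rₚvₚ = rₐvₐ) gives vₚ/vₐ = rₐ/rₚ = 3e+10/3e+09 ≈ 10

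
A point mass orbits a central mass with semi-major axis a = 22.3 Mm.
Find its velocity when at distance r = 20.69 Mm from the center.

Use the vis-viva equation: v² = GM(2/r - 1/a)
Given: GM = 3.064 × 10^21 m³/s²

Convert to SI: a = 22.3 Mm = 2.23e+07 m; r = 20.69 Mm = 2.069e+07 m.
Vis-viva: v = √(GM · (2/r − 1/a)).
2/r − 1/a = 2/2.069e+07 − 1/2.23e+07 = 5.1822e-08 m⁻¹.
v = √(3.064e+21 · 5.1822e-08) m/s ≈ 1.26e+07 m/s = 1.26e+04 km/s.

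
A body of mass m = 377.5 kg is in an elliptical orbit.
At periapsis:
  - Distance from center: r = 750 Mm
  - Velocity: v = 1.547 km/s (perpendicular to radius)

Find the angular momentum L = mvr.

Convert to SI: r = 750 Mm = 7.5e+08 m; v = 1.547 km/s = 1547 m/s.
Since v is perpendicular to r, L = m · v · r.
L = 377.5 · 1547 · 7.5e+08 kg·m²/s ≈ 4.38e+14 kg·m²/s.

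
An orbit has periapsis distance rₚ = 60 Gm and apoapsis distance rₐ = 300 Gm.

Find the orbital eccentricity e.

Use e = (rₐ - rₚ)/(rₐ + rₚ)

Convert to SI: rₚ = 60 Gm = 6e+10 m; rₐ = 300 Gm = 3e+11 m.
e = (rₐ − rₚ) / (rₐ + rₚ).
e = (3e+11 − 6e+10) / (3e+11 + 6e+10) = 2.4e+11 / 3.6e+11 ≈ 0.6667.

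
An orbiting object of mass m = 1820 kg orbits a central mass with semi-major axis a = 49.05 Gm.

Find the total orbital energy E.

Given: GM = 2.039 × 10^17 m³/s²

Convert to SI: a = 49.05 Gm = 4.905e+10 m.
E = −GMm / (2a).
E = −2.039e+17 · 1820 / (2 · 4.905e+10) J ≈ -3.783e+09 J = -3.783 GJ.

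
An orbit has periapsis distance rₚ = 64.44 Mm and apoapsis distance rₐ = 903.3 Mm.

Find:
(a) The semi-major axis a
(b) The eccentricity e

Convert to SI: rₚ = 64.44 Mm = 6.444e+07 m; rₐ = 903.3 Mm = 9.033e+08 m.
(a) a = (rₚ + rₐ) / 2 = (6.444e+07 + 9.033e+08) / 2 ≈ 4.839e+08 m = 483.9 Mm.
(b) e = (rₐ − rₚ) / (rₐ + rₚ) = (9.033e+08 − 6.444e+07) / (9.033e+08 + 6.444e+07) ≈ 0.8668.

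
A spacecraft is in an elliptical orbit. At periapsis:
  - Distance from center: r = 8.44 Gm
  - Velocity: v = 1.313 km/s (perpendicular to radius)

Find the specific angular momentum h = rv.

Convert to SI: r = 8.44 Gm = 8.44e+09 m; v = 1.313 km/s = 1313 m/s.
With v perpendicular to r, h = r · v.
h = 8.44e+09 · 1313 m²/s ≈ 1.108e+13 m²/s.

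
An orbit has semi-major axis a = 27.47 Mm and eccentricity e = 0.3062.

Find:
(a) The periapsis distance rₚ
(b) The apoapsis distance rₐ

Convert to SI: a = 27.47 Mm = 2.747e+07 m.
(a) rₚ = a(1 − e) = 2.747e+07 · (1 − 0.3062) = 2.747e+07 · 0.6938 ≈ 1.906e+07 m = 19.06 Mm.
(b) rₐ = a(1 + e) = 2.747e+07 · (1 + 0.3062) = 2.747e+07 · 1.3062 ≈ 3.588e+07 m = 35.88 Mm.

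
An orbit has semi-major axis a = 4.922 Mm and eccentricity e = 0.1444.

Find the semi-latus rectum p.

Convert to SI: a = 4.922 Mm = 4.922e+06 m.
p = a (1 − e²).
p = 4.922e+06 · (1 − (0.1444)²) = 4.922e+06 · 0.979149 ≈ 4.819e+06 m = 4.819 Mm.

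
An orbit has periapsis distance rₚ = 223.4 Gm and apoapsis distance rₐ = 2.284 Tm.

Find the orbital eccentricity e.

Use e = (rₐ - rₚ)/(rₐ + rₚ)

Convert to SI: rₚ = 223.4 Gm = 2.234e+11 m; rₐ = 2.284 Tm = 2.284e+12 m.
e = (rₐ − rₚ) / (rₐ + rₚ).
e = (2.284e+12 − 2.234e+11) / (2.284e+12 + 2.234e+11) = 2.0606e+12 / 2.5074e+12 ≈ 0.8218.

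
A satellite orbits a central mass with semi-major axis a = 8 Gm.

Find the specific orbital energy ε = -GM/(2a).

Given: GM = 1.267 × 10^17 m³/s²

Convert to SI: a = 8 Gm = 8e+09 m.
ε = −GM / (2a).
ε = −1.267e+17 / (2 · 8e+09) J/kg ≈ -7.919e+06 J/kg = -7.919 MJ/kg.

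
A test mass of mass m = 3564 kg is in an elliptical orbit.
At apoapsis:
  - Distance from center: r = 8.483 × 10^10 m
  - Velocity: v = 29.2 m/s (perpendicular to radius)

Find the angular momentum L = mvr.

Since v is perpendicular to r, L = m · v · r.
L = 3564 · 29.2 · 8.483e+10 kg·m²/s ≈ 8.828e+15 kg·m²/s.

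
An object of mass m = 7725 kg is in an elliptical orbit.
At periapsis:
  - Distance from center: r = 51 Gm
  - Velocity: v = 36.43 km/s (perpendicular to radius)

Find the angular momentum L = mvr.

Convert to SI: r = 51 Gm = 5.1e+10 m; v = 36.43 km/s = 36430 m/s.
Since v is perpendicular to r, L = m · v · r.
L = 7725 · 36430 · 5.1e+10 kg·m²/s ≈ 1.435e+19 kg·m²/s.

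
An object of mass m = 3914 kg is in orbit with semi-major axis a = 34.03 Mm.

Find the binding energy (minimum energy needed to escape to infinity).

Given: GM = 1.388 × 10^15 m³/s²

Convert to SI: a = 34.03 Mm = 3.403e+07 m.
Total orbital energy is E = −GMm/(2a); binding energy is E_bind = −E = GMm/(2a).
E_bind = 1.388e+15 · 3914 / (2 · 3.403e+07) J ≈ 7.982e+10 J = 79.82 GJ.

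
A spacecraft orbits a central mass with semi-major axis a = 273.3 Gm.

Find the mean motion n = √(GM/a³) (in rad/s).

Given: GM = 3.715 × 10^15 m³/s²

Convert to SI: a = 273.3 Gm = 2.733e+11 m.
n = √(GM / a³).
n = √(3.715e+15 / (2.733e+11)³) rad/s ≈ 4.266e-10 rad/s.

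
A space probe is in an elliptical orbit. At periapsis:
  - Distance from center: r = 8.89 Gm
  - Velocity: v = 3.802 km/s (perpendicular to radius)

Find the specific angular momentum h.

Convert to SI: r = 8.89 Gm = 8.89e+09 m; v = 3.802 km/s = 3802 m/s.
With v perpendicular to r, h = r · v.
h = 8.89e+09 · 3802 m²/s ≈ 3.38e+13 m²/s.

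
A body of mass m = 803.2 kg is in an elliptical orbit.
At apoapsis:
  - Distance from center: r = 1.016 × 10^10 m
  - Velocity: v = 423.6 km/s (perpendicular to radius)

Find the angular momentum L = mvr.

Convert to SI: v = 423.6 km/s = 423600 m/s.
Since v is perpendicular to r, L = m · v · r.
L = 803.2 · 423600 · 1.016e+10 kg·m²/s ≈ 3.457e+18 kg·m²/s.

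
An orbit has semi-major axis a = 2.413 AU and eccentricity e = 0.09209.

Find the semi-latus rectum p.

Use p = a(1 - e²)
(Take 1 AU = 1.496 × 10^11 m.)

Convert to SI: a = 2.413 AU = 3.60985e+11 m.
p = a (1 − e²).
p = 3.60985e+11 · (1 − (0.09209)²) = 3.60985e+11 · 0.991519 ≈ 3.579e+11 m = 2.393 AU.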